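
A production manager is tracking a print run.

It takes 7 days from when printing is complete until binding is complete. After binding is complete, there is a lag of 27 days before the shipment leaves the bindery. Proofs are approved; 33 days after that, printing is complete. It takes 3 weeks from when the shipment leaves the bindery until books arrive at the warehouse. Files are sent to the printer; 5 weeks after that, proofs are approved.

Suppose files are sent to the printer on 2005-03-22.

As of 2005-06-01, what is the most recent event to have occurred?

Printing is complete

Files are sent to the printer: Mar 22, 2005.
Proofs are approved: Mar 22, 2005 + 5 weeks = Apr 26, 2005.
Printing is complete: Apr 26, 2005 + 33 days = May 29, 2005.
Binding is complete: May 29, 2005 + 7 days = Jun 5, 2005.
The shipment leaves the bindery: Jun 5, 2005 + 27 days = Jul 2, 2005.
Books arrive at the warehouse: Jul 2, 2005 + 3 weeks = Jul 23, 2005.
Jun 1, 2005 falls between when printing is complete (May 29, 2005) and when binding is complete (Jun 5, 2005).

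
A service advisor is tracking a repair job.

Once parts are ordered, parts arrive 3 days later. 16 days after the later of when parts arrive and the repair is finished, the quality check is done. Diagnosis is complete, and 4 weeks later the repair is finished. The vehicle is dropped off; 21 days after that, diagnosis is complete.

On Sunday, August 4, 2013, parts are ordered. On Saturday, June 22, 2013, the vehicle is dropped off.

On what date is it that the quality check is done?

Monday, August 26, 2013

Parts are ordered: Aug 4, 2013.
Parts arrive: Aug 4, 2013 + 3 days = Aug 7, 2013.
The vehicle is dropped off: Jun 22, 2013.
Diagnosis is complete: Jun 22, 2013 + 21 days = Jul 13, 2013.
The repair is finished: Jul 13, 2013 + 4 weeks = Aug 10, 2013.
Both prerequisites met — parts arrive (Aug 7, 2013), the repair is finished (Aug 10, 2013); the later is Aug 10, 2013.
The quality check is done: Aug 10, 2013 + 16 days = Aug 26, 2013.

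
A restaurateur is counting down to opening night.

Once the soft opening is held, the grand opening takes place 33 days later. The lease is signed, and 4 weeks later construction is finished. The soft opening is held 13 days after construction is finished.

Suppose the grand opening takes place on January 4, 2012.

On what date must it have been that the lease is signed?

The grand opening takes place: Jan 4, 2012.
The soft opening is held: Jan 4, 2012 − 33 days = Dec 2, 2011.
Construction is finished: Dec 2, 2011 − 13 days = Nov 19, 2011.
The lease is signed: Nov 19, 2011 − 4 weeks = Oct 22, 2011.

October 22, 2011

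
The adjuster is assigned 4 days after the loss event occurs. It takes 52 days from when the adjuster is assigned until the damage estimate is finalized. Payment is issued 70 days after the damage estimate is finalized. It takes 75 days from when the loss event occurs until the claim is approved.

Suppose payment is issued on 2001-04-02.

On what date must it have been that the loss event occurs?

Payment is issued: Apr 2, 2001.
The damage estimate is finalized: Apr 2, 2001 − 70 days = Jan 22, 2001.
The adjuster is assigned: Jan 22, 2001 − 52 days = Dec 1, 2000.
The loss event occurs: Dec 1, 2000 − 4 days = Nov 27, 2000.

2000-11-27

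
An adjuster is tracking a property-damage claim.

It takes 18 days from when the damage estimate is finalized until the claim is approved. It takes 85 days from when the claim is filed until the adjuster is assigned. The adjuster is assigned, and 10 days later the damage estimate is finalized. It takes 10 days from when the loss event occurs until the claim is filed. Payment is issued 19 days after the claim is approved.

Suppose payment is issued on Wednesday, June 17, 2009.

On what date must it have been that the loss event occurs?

Monday, January 26, 2009

Payment is issued: Jun 17, 2009.
The claim is approved: Jun 17, 2009 − 19 days = May 29, 2009.
The damage estimate is finalized: May 29, 2009 − 18 days = May 11, 2009.
The adjuster is assigned: May 11, 2009 − 10 days = May 1, 2009.
The claim is filed: May 1, 2009 − 85 days = Feb 5, 2009.
The loss event occurs: Feb 5, 2009 − 10 days = Jan 26, 2009.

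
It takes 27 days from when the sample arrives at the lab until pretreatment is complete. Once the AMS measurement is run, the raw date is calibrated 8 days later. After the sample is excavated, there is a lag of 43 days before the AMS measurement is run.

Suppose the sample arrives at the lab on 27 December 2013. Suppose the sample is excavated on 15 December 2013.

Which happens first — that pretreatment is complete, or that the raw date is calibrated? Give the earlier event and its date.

Pretreatment is complete — 23 January 2014

The sample arrives at the lab: Dec 27, 2013.
Pretreatment is complete: Dec 27, 2013 + 27 days = Jan 23, 2014.
The sample is excavated: Dec 15, 2013.
The AMS measurement is run: Dec 15, 2013 + 43 days = Jan 27, 2014.
The raw date is calibrated: Jan 27, 2014 + 8 days = Feb 4, 2014.
Comparing: pretreatment is complete on Jan 23, 2014 vs the raw date is calibrated on Feb 4, 2014. Earlier: pretreatment is complete.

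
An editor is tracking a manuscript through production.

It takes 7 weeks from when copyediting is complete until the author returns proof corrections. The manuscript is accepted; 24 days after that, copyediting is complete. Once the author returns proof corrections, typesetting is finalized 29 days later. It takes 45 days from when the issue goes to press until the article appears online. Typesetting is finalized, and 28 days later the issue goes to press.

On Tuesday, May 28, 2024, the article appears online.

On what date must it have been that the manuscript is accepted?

The article appears online: May 28, 2024.
The issue goes to press: May 28, 2024 − 45 days = Apr 13, 2024.
Typesetting is finalized: Apr 13, 2024 − 28 days = Mar 16, 2024.
The author returns proof corrections: Mar 16, 2024 − 29 days = Feb 16, 2024.
Copyediting is complete: Feb 16, 2024 − 7 weeks = Dec 29, 2023.
The manuscript is accepted: Dec 29, 2023 − 24 days = Dec 5, 2023.

Tuesday, December 5, 2023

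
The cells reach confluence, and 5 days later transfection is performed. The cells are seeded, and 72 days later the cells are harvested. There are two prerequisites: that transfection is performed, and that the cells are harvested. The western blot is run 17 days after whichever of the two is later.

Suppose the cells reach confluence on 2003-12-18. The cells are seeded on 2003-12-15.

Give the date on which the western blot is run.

2004-03-13

The cells reach confluence: Dec 18, 2003.
Transfection is performed: Dec 18, 2003 + 5 days = Dec 23, 2003.
The cells are seeded: Dec 15, 2003.
The cells are harvested: Dec 15, 2003 + 72 days = Feb 25, 2004.
Both prerequisites met — transfection is performed (Dec 23, 2003), the cells are harvested (Feb 25, 2004); the later is Feb 25, 2004.
The western blot is run: Feb 25, 2004 + 17 days = Mar 13, 2004.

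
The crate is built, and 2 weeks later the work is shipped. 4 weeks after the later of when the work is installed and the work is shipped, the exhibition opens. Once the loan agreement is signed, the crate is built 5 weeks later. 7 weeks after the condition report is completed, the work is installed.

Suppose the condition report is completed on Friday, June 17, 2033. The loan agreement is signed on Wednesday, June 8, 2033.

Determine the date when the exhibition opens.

The condition report is completed: Jun 17, 2033.
The work is installed: Jun 17, 2033 + 7 weeks = Aug 5, 2033.
The loan agreement is signed: Jun 8, 2033.
The crate is built: Jun 8, 2033 + 5 weeks = Jul 13, 2033.
The work is shipped: Jul 13, 2033 + 2 weeks = Jul 27, 2033.
Both prerequisites met — the work is installed (Aug 5, 2033), the work is shipped (Jul 27, 2033); the later is Aug 5, 2033.
The exhibition opens: Aug 5, 2033 + 4 weeks = Sep 2, 2033.

Friday, September 2, 2033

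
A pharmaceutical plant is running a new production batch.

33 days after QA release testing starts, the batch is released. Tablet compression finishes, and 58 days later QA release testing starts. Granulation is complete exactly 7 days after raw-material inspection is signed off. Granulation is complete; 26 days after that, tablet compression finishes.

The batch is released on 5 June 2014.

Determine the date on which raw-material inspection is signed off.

The batch is released: Jun 5, 2014.
QA release testing starts: Jun 5, 2014 − 33 days = May 3, 2014.
Tablet compression finishes: May 3, 2014 − 58 days = Mar 6, 2014.
Granulation is complete: Mar 6, 2014 − 26 days = Feb 8, 2014.
Raw-material inspection is signed off: Feb 8, 2014 − 7 days = Feb 1, 2014.

1 February 2014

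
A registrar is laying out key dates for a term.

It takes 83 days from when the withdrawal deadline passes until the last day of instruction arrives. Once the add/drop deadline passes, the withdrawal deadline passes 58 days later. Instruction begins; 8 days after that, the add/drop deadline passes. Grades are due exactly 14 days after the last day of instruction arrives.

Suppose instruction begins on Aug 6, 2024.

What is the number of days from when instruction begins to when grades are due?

163 days

Causal path: instruction begins → the add/drop deadline passes → the withdrawal deadline passes → the last day of instruction arrives → grades are due.
Total delay along the path: 8 + 58 + 83 + 14 = 163 days.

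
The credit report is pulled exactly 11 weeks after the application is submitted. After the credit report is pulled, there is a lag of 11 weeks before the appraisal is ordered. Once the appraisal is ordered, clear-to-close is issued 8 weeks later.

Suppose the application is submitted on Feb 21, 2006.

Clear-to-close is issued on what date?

The application is submitted: Feb 21, 2006.
The credit report is pulled: Feb 21, 2006 + 11 weeks = May 9, 2006.
The appraisal is ordered: May 9, 2006 + 11 weeks = Jul 25, 2006.
Clear-to-close is issued: Jul 25, 2006 + 8 weeks = Sep 19, 2006.

Sep 19, 2006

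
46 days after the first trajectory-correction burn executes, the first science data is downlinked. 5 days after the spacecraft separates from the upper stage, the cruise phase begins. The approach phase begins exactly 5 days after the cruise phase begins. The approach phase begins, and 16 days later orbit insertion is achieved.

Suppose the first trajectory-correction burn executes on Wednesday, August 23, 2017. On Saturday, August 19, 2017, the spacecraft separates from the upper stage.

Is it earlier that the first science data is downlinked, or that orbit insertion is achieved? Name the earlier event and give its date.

The first trajectory-correction burn executes: Aug 23, 2017.
The first science data is downlinked: Aug 23, 2017 + 46 days = Oct 8, 2017.
The spacecraft separates from the upper stage: Aug 19, 2017.
The cruise phase begins: Aug 19, 2017 + 5 days = Aug 24, 2017.
The approach phase begins: Aug 24, 2017 + 5 days = Aug 29, 2017.
Orbit insertion is achieved: Aug 29, 2017 + 16 days = Sep 14, 2017.
Comparing: the first science data is downlinked on Oct 8, 2017 vs orbit insertion is achieved on Sep 14, 2017. Earlier: orbit insertion is achieved.

Orbit insertion is achieved — Thursday, September 14, 2017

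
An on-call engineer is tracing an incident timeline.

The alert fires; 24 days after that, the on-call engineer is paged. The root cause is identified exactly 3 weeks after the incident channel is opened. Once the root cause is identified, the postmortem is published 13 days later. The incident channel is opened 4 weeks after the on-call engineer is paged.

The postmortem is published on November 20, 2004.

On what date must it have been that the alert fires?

The postmortem is published: Nov 20, 2004.
The root cause is identified: Nov 20, 2004 − 13 days = Nov 7, 2004.
The incident channel is opened: Nov 7, 2004 − 3 weeks = Oct 17, 2004.
The on-call engineer is paged: Oct 17, 2004 − 4 weeks = Sep 19, 2004.
The alert fires: Sep 19, 2004 − 24 days = Aug 26, 2004.

August 26, 2004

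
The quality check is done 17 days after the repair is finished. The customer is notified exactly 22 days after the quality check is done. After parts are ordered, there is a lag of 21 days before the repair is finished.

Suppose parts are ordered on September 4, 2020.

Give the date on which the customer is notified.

November 3, 2020

Parts are ordered: Sep 4, 2020.
The repair is finished: Sep 4, 2020 + 21 days = Sep 25, 2020.
The quality check is done: Sep 25, 2020 + 17 days = Oct 12, 2020.
The customer is notified: Oct 12, 2020 + 22 days = Nov 3, 2020.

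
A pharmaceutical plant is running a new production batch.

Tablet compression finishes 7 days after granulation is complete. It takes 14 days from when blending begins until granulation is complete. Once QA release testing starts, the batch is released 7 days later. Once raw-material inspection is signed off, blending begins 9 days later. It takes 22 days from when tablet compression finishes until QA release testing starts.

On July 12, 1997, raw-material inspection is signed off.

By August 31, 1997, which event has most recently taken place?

Raw-material inspection is signed off: Jul 12, 1997.
Blending begins: Jul 12, 1997 + 9 days = Jul 21, 1997.
Granulation is complete: Jul 21, 1997 + 14 days = Aug 4, 1997.
Tablet compression finishes: Aug 4, 1997 + 7 days = Aug 11, 1997.
QA release testing starts: Aug 11, 1997 + 22 days = Sep 2, 1997.
The batch is released: Sep 2, 1997 + 7 days = Sep 9, 1997.
Aug 31, 1997 falls between when tablet compression finishes (Aug 11, 1997) and when QA release testing starts (Sep 2, 1997).

Tablet compression finishes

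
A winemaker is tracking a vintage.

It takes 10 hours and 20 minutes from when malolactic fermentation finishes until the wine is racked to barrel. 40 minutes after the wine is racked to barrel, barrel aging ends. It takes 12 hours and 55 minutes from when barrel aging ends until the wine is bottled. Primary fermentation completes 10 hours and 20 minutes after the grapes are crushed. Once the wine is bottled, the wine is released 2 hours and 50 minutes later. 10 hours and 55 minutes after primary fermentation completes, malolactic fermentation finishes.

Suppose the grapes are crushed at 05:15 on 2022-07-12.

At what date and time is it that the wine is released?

05:15 on 2022-07-14

The grapes are crushed: 05:15 Jul 12, 2022.
Primary fermentation completes: 05:15 Jul 12, 2022 + 10h20m = 15:35 Jul 12, 2022.
Malolactic fermentation finishes: 15:35 Jul 12, 2022 + 10h55m = 02:30 Jul 13, 2022.
The wine is racked to barrel: 02:30 Jul 13, 2022 + 10h20m = 12:50 Jul 13, 2022.
Barrel aging ends: 12:50 Jul 13, 2022 + 40m = 13:30 Jul 13, 2022.
The wine is bottled: 13:30 Jul 13, 2022 + 12h55m = 02:25 Jul 14, 2022.
The wine is released: 02:25 Jul 14, 2022 + 2h50m = 05:15 Jul 14, 2022.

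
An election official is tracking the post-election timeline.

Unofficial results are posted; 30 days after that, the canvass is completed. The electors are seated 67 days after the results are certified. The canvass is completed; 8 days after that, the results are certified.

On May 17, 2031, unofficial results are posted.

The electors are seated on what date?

August 30, 2031

Unofficial results are posted: May 17, 2031.
The canvass is completed: May 17, 2031 + 30 days = Jun 16, 2031.
The results are certified: Jun 16, 2031 + 8 days = Jun 24, 2031.
The electors are seated: Jun 24, 2031 + 67 days = Aug 30, 2031.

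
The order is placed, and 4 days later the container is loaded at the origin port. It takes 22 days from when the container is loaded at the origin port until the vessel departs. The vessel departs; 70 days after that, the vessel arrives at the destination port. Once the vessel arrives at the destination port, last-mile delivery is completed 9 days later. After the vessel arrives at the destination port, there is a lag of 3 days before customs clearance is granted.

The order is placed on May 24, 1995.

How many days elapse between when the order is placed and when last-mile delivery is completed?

Causal path: the order is placed → the container is loaded at the origin port → the vessel departs → the vessel arrives at the destination port → last-mile delivery is completed.
Total delay along the path: 4 + 22 + 70 + 9 = 105 days.

105 days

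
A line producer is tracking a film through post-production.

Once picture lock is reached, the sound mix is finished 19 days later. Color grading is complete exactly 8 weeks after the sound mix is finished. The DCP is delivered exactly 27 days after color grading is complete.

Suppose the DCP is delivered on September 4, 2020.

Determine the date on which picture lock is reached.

May 25, 2020

The DCP is delivered: Sep 4, 2020.
Color grading is complete: Sep 4, 2020 − 27 days = Aug 8, 2020.
The sound mix is finished: Aug 8, 2020 − 8 weeks = Jun 13, 2020.
Picture lock is reached: Jun 13, 2020 − 19 days = May 25, 2020.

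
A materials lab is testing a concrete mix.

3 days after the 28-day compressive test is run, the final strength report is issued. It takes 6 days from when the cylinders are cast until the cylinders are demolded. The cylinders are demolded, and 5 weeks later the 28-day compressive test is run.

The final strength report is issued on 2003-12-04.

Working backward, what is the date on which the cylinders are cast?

2003-10-21

The final strength report is issued: Dec 4, 2003.
The 28-day compressive test is run: Dec 4, 2003 − 3 days = Dec 1, 2003.
The cylinders are demolded: Dec 1, 2003 − 5 weeks = Oct 27, 2003.
The cylinders are cast: Oct 27, 2003 − 6 days = Oct 21, 2003.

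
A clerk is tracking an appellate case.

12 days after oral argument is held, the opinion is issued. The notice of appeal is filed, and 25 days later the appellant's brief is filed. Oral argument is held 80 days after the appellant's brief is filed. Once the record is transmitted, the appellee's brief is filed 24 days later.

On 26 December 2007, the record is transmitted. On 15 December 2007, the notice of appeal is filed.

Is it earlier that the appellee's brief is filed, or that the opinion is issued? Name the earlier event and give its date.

The appellee's brief is filed — 19 January 2008

The record is transmitted: Dec 26, 2007.
The appellee's brief is filed: Dec 26, 2007 + 24 days = Jan 19, 2008.
The notice of appeal is filed: Dec 15, 2007.
The appellant's brief is filed: Dec 15, 2007 + 25 days = Jan 9, 2008.
Oral argument is held: Jan 9, 2008 + 80 days = Mar 29, 2008.
The opinion is issued: Mar 29, 2008 + 12 days = Apr 10, 2008.
Comparing: the appellee's brief is filed on Jan 19, 2008 vs the opinion is issued on Apr 10, 2008. Earlier: the appellee's brief is filed.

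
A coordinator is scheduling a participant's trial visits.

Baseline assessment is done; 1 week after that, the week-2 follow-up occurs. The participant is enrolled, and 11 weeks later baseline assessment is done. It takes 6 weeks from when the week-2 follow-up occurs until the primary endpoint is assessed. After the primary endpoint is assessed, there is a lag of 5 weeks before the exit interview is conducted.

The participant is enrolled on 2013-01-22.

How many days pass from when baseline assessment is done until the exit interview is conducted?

84 days

Causal path: baseline assessment is done → the week-2 follow-up occurs → the primary endpoint is assessed → the exit interview is conducted.
Total delay along the path: 1 + 6 + 5 weeks = 12 weeks = 84 days.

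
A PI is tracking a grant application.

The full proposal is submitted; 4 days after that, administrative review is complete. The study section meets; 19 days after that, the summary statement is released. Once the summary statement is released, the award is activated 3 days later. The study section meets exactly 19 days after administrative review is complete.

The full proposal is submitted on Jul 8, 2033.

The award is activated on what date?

Aug 22, 2033

The full proposal is submitted: Jul 8, 2033.
Administrative review is complete: Jul 8, 2033 + 4 days = Jul 12, 2033.
The study section meets: Jul 12, 2033 + 19 days = Jul 31, 2033.
The summary statement is released: Jul 31, 2033 + 19 days = Aug 19, 2033.
The award is activated: Aug 19, 2033 + 3 days = Aug 22, 2033.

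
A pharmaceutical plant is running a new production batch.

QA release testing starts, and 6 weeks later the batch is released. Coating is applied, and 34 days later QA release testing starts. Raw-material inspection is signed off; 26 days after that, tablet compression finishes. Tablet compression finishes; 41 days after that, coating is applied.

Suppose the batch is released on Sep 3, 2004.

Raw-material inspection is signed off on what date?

Apr 13, 2004

The batch is released: Sep 3, 2004.
QA release testing starts: Sep 3, 2004 − 6 weeks = Jul 23, 2004.
Coating is applied: Jul 23, 2004 − 34 days = Jun 19, 2004.
Tablet compression finishes: Jun 19, 2004 − 41 days = May 9, 2004.
Raw-material inspection is signed off: May 9, 2004 − 26 days = Apr 13, 2004.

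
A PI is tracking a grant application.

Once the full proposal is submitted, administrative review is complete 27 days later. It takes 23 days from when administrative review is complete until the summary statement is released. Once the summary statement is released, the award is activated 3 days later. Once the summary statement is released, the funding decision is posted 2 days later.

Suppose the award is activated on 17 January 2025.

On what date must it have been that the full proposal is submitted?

The award is activated: Jan 17, 2025.
The summary statement is released: Jan 17, 2025 − 3 days = Jan 14, 2025.
Administrative review is complete: Jan 14, 2025 − 23 days = Dec 22, 2024.
The full proposal is submitted: Dec 22, 2024 − 27 days = Nov 25, 2024.

25 November 2024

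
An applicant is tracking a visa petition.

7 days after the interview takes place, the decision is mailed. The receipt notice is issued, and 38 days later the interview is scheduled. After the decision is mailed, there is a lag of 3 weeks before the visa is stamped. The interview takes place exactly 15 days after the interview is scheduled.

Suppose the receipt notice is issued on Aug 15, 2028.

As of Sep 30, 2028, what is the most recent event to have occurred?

The interview is scheduled

The receipt notice is issued: Aug 15, 2028.
The interview is scheduled: Aug 15, 2028 + 38 days = Sep 22, 2028.
The interview takes place: Sep 22, 2028 + 15 days = Oct 7, 2028.
The decision is mailed: Oct 7, 2028 + 7 days = Oct 14, 2028.
The visa is stamped: Oct 14, 2028 + 3 weeks = Nov 4, 2028.
Sep 30, 2028 falls between when the interview is scheduled (Sep 22, 2028) and when the interview takes place (Oct 7, 2028).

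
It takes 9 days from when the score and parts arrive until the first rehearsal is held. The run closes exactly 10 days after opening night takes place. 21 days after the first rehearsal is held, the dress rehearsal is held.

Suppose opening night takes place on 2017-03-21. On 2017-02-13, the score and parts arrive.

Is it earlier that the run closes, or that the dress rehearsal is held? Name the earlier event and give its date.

The dress rehearsal is held — 2017-03-15

Opening night takes place: Mar 21, 2017.
The run closes: Mar 21, 2017 + 10 days = Mar 31, 2017.
The score and parts arrive: Feb 13, 2017.
The first rehearsal is held: Feb 13, 2017 + 9 days = Feb 22, 2017.
The dress rehearsal is held: Feb 22, 2017 + 21 days = Mar 15, 2017.
Comparing: the run closes on Mar 31, 2017 vs the dress rehearsal is held on Mar 15, 2017. Earlier: the dress rehearsal is held.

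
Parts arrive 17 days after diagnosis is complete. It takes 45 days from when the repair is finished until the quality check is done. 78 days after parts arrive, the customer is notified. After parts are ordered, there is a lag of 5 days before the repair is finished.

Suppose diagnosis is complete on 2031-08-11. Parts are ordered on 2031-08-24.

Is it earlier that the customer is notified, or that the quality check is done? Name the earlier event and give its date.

The quality check is done — 2031-10-13

Diagnosis is complete: Aug 11, 2031.
Parts arrive: Aug 11, 2031 + 17 days = Aug 28, 2031.
The customer is notified: Aug 28, 2031 + 78 days = Nov 14, 2031.
Parts are ordered: Aug 24, 2031.
The repair is finished: Aug 24, 2031 + 5 days = Aug 29, 2031.
The quality check is done: Aug 29, 2031 + 45 days = Oct 13, 2031.
Comparing: the customer is notified on Nov 14, 2031 vs the quality check is done on Oct 13, 2031. Earlier: the quality check is done.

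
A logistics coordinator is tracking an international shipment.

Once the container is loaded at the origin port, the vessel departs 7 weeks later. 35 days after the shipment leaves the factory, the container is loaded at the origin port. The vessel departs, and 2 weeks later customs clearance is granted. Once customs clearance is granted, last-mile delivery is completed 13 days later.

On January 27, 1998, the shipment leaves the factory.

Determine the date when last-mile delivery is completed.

May 18, 1998

The shipment leaves the factory: Jan 27, 1998.
The container is loaded at the origin port: Jan 27, 1998 + 35 days = Mar 3, 1998.
The vessel departs: Mar 3, 1998 + 7 weeks = Apr 21, 1998.
Customs clearance is granted: Apr 21, 1998 + 2 weeks = May 5, 1998.
Last-mile delivery is completed: May 5, 1998 + 13 days = May 18, 1998.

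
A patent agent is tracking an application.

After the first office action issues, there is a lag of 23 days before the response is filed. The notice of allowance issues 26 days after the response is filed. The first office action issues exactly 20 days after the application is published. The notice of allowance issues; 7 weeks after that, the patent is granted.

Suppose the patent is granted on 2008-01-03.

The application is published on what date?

The patent is granted: Jan 3, 2008.
The notice of allowance issues: Jan 3, 2008 − 7 weeks = Nov 15, 2007.
The response is filed: Nov 15, 2007 − 26 days = Oct 20, 2007.
The first office action issues: Oct 20, 2007 − 23 days = Sep 27, 2007.
The application is published: Sep 27, 2007 − 20 days = Sep 7, 2007.

2007-09-07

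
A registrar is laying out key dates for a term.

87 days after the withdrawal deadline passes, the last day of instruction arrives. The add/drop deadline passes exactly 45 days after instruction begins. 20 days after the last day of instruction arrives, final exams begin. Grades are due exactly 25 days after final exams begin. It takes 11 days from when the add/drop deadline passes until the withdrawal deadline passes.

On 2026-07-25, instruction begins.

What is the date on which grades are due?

Instruction begins: Jul 25, 2026.
The add/drop deadline passes: Jul 25, 2026 + 45 days = Sep 8, 2026.
The withdrawal deadline passes: Sep 8, 2026 + 11 days = Sep 19, 2026.
The last day of instruction arrives: Sep 19, 2026 + 87 days = Dec 15, 2026.
Final exams begin: Dec 15, 2026 + 20 days = Jan 4, 2027.
Grades are due: Jan 4, 2027 + 25 days = Jan 29, 2027.

2027-01-29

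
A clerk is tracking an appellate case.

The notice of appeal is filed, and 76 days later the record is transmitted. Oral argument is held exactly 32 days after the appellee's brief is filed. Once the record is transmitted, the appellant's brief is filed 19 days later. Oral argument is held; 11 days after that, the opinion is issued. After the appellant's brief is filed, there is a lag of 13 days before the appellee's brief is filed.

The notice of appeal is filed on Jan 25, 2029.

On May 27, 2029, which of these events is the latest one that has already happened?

The notice of appeal is filed: Jan 25, 2029.
The record is transmitted: Jan 25, 2029 + 76 days = Apr 11, 2029.
The appellant's brief is filed: Apr 11, 2029 + 19 days = Apr 30, 2029.
The appellee's brief is filed: Apr 30, 2029 + 13 days = May 13, 2029.
Oral argument is held: May 13, 2029 + 32 days = Jun 14, 2029.
The opinion is issued: Jun 14, 2029 + 11 days = Jun 25, 2029.
May 27, 2029 falls between when the appellee's brief is filed (May 13, 2029) and when oral argument is held (Jun 14, 2029).

The appellee's brief is filed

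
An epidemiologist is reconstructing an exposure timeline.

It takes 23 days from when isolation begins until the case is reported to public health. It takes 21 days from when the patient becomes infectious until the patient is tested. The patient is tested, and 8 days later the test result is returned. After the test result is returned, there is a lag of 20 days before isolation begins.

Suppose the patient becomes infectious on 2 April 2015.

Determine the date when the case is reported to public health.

The patient becomes infectious: Apr 2, 2015.
The patient is tested: Apr 2, 2015 + 21 days = Apr 23, 2015.
The test result is returned: Apr 23, 2015 + 8 days = May 1, 2015.
Isolation begins: May 1, 2015 + 20 days = May 21, 2015.
The case is reported to public health: May 21, 2015 + 23 days = Jun 13, 2015.

13 June 2015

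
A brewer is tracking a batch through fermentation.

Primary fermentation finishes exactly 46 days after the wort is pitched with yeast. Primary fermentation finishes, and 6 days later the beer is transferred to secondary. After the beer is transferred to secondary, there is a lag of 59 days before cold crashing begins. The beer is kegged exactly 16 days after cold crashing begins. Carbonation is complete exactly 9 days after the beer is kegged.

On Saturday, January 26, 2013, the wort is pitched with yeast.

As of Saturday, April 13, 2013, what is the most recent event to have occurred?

The beer is transferred to secondary

The wort is pitched with yeast: Jan 26, 2013.
Primary fermentation finishes: Jan 26, 2013 + 46 days = Mar 13, 2013.
The beer is transferred to secondary: Mar 13, 2013 + 6 days = Mar 19, 2013.
Cold crashing begins: Mar 19, 2013 + 59 days = May 17, 2013.
The beer is kegged: May 17, 2013 + 16 days = Jun 2, 2013.
Carbonation is complete: Jun 2, 2013 + 9 days = Jun 11, 2013.
Apr 13, 2013 falls between when the beer is transferred to secondary (Mar 19, 2013) and when cold crashing begins (May 17, 2013).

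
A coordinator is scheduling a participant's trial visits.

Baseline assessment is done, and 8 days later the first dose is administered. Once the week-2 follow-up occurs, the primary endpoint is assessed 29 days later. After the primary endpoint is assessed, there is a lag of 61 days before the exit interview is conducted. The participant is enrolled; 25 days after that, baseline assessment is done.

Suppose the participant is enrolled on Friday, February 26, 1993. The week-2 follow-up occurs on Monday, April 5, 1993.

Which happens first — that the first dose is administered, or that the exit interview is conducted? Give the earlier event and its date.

The first dose is administered — Wednesday, March 31, 1993

The participant is enrolled: Feb 26, 1993.
Baseline assessment is done: Feb 26, 1993 + 25 days = Mar 23, 1993.
The first dose is administered: Mar 23, 1993 + 8 days = Mar 31, 1993.
The week-2 follow-up occurs: Apr 5, 1993.
The primary endpoint is assessed: Apr 5, 1993 + 29 days = May 4, 1993.
The exit interview is conducted: May 4, 1993 + 61 days = Jul 4, 1993.
Comparing: the first dose is administered on Mar 31, 1993 vs the exit interview is conducted on Jul 4, 1993. Earlier: the first dose is administered.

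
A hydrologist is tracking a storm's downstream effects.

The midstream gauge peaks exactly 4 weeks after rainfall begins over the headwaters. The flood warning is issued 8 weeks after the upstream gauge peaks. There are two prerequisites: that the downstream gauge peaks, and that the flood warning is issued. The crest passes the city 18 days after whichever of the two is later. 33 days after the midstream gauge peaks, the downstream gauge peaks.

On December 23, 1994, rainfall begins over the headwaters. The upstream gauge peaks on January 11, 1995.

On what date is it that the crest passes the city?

Rainfall begins over the headwaters: Dec 23, 1994.
The midstream gauge peaks: Dec 23, 1994 + 4 weeks = Jan 20, 1995.
The downstream gauge peaks: Jan 20, 1995 + 33 days = Feb 22, 1995.
The upstream gauge peaks: Jan 11, 1995.
The flood warning is issued: Jan 11, 1995 + 8 weeks = Mar 8, 1995.
Both prerequisites met — the downstream gauge peaks (Feb 22, 1995), the flood warning is issued (Mar 8, 1995); the later is Mar 8, 1995.
The crest passes the city: Mar 8, 1995 + 18 days = Mar 26, 1995.

March 26, 1995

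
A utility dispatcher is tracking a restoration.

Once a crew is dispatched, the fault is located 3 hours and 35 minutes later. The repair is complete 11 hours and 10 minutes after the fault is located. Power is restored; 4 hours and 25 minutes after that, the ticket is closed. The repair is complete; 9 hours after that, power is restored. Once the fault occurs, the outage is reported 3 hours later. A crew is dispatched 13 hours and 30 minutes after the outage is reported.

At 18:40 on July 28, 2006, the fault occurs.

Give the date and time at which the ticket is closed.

15:20 on July 30, 2006

The fault occurs: 18:40 Jul 28, 2006.
The outage is reported: 18:40 Jul 28, 2006 + 3h = 21:40 Jul 28, 2006.
A crew is dispatched: 21:40 Jul 28, 2006 + 13h30m = 11:10 Jul 29, 2006.
The fault is located: 11:10 Jul 29, 2006 + 3h35m = 14:45 Jul 29, 2006.
The repair is complete: 14:45 Jul 29, 2006 + 11h10m = 01:55 Jul 30, 2006.
Power is restored: 01:55 Jul 30, 2006 + 9h = 10:55 Jul 30, 2006.
The ticket is closed: 10:55 Jul 30, 2006 + 4h25m = 15:20 Jul 30, 2006.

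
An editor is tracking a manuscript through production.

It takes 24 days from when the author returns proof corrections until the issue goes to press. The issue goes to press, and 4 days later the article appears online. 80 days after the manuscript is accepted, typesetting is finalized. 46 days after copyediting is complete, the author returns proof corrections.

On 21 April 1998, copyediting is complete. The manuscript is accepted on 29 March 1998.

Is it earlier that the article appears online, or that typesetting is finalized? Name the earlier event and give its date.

Copyediting is complete: Apr 21, 1998.
The author returns proof corrections: Apr 21, 1998 + 46 days = Jun 6, 1998.
The issue goes to press: Jun 6, 1998 + 24 days = Jun 30, 1998.
The article appears online: Jun 30, 1998 + 4 days = Jul 4, 1998.
The manuscript is accepted: Mar 29, 1998.
Typesetting is finalized: Mar 29, 1998 + 80 days = Jun 17, 1998.
Comparing: the article appears online on Jul 4, 1998 vs typesetting is finalized on Jun 17, 1998. Earlier: typesetting is finalized.

Typesetting is finalized — 17 June 1998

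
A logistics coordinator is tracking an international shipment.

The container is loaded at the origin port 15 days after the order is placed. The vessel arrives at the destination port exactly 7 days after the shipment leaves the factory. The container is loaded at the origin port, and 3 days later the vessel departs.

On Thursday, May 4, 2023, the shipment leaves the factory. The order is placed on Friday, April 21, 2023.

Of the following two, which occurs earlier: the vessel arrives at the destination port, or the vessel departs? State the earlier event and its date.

The vessel departs — Tuesday, May 9, 2023

The shipment leaves the factory: May 4, 2023.
The vessel arrives at the destination port: May 4, 2023 + 7 days = May 11, 2023.
The order is placed: Apr 21, 2023.
The container is loaded at the origin port: Apr 21, 2023 + 15 days = May 6, 2023.
The vessel departs: May 6, 2023 + 3 days = May 9, 2023.
Comparing: the vessel arrives at the destination port on May 11, 2023 vs the vessel departs on May 9, 2023. Earlier: the vessel departs.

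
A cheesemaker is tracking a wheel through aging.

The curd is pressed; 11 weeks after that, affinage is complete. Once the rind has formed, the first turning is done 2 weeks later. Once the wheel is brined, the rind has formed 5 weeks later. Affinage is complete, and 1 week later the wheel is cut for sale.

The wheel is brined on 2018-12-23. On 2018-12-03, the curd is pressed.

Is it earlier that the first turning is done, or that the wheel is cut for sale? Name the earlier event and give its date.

The wheel is brined: Dec 23, 2018.
The rind has formed: Dec 23, 2018 + 5 weeks = Jan 27, 2019.
The first turning is done: Jan 27, 2019 + 2 weeks = Feb 10, 2019.
The curd is pressed: Dec 3, 2018.
Affinage is complete: Dec 3, 2018 + 11 weeks = Feb 18, 2019.
The wheel is cut for sale: Feb 18, 2019 + 1 week = Feb 25, 2019.
Comparing: the first turning is done on Feb 10, 2019 vs the wheel is cut for sale on Feb 25, 2019. Earlier: the first turning is done.

The first turning is done — 2019-02-10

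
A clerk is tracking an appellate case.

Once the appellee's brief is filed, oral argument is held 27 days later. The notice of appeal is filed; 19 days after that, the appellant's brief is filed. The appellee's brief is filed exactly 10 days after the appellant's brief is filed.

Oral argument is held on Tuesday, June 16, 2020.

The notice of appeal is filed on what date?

Tuesday, April 21, 2020

Oral argument is held: Jun 16, 2020.
The appellee's brief is filed: Jun 16, 2020 − 27 days = May 20, 2020.
The appellant's brief is filed: May 20, 2020 − 10 days = May 10, 2020.
The notice of appeal is filed: May 10, 2020 − 19 days = Apr 21, 2020.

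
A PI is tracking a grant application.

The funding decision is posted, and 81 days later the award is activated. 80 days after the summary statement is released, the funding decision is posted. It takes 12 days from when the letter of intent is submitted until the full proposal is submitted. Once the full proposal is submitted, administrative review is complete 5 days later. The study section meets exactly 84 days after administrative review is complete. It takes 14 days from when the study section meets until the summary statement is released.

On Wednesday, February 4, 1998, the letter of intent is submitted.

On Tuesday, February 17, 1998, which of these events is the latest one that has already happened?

The full proposal is submitted

The letter of intent is submitted: Feb 4, 1998.
The full proposal is submitted: Feb 4, 1998 + 12 days = Feb 16, 1998.
Administrative review is complete: Feb 16, 1998 + 5 days = Feb 21, 1998.
The study section meets: Feb 21, 1998 + 84 days = May 16, 1998.
The summary statement is released: May 16, 1998 + 14 days = May 30, 1998.
The funding decision is posted: May 30, 1998 + 80 days = Aug 18, 1998.
The award is activated: Aug 18, 1998 + 81 days = Nov 7, 1998.
Feb 17, 1998 falls between when the full proposal is submitted (Feb 16, 1998) and when administrative review is complete (Feb 21, 1998).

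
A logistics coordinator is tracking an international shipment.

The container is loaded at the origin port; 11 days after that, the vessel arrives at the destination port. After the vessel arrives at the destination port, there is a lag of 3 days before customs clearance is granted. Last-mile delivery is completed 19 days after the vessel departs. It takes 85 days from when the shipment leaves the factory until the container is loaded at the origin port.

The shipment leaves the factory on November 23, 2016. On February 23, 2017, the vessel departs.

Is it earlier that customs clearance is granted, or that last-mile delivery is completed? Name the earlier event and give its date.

Customs clearance is granted — March 2, 2017

The shipment leaves the factory: Nov 23, 2016.
The container is loaded at the origin port: Nov 23, 2016 + 85 days = Feb 16, 2017.
The vessel arrives at the destination port: Feb 16, 2017 + 11 days = Feb 27, 2017.
Customs clearance is granted: Feb 27, 2017 + 3 days = Mar 2, 2017.
The vessel departs: Feb 23, 2017.
Last-mile delivery is completed: Feb 23, 2017 + 19 days = Mar 14, 2017.
Comparing: customs clearance is granted on Mar 2, 2017 vs last-mile delivery is completed on Mar 14, 2017. Earlier: customs clearance is granted.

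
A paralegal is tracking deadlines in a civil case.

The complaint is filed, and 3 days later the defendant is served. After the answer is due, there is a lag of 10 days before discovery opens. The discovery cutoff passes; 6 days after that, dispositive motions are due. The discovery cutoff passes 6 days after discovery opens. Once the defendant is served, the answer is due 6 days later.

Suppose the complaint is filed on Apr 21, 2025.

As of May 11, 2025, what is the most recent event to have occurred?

The complaint is filed: Apr 21, 2025.
The defendant is served: Apr 21, 2025 + 3 days = Apr 24, 2025.
The answer is due: Apr 24, 2025 + 6 days = Apr 30, 2025.
Discovery opens: Apr 30, 2025 + 10 days = May 10, 2025.
The discovery cutoff passes: May 10, 2025 + 6 days = May 16, 2025.
Dispositive motions are due: May 16, 2025 + 6 days = May 22, 2025.
May 11, 2025 falls between when discovery opens (May 10, 2025) and when the discovery cutoff passes (May 16, 2025).

Discovery opens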